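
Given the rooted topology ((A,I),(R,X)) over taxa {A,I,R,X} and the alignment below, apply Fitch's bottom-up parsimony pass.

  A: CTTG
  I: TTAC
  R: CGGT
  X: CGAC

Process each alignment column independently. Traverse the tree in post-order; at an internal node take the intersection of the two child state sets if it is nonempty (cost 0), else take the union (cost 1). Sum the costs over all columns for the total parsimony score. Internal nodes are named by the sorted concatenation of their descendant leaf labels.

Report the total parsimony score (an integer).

6

[col 0] AI: children A:{C}, I:{T} ∪→ {C,T}; cost 1
[col 0] RX: children R:{C}, X:{C} ∩→ {C}; cost 0
[col 0] AIRX: children AI:{C,T}, RX:{C} ∩→ {C}; cost 0
[col 1] AI: children A:{T}, I:{T} ∩→ {T}; cost 0
[col 1] RX: children R:{G}, X:{G} ∩→ {G}; cost 0
[col 1] AIRX: children AI:{T}, RX:{G} ∪→ {G,T}; cost 1
[col 2] AI: children A:{T}, I:{A} ∪→ {A,T}; cost 1
[col 2] RX: children R:{G}, X:{A} ∪→ {A,G}; cost 1
[col 2] AIRX: children AI:{A,T}, RX:{A,G} ∩→ {A}; cost 0
[col 3] AI: children A:{G}, I:{C} ∪→ {C,G}; cost 1
[col 3] RX: children R:{T}, X:{C} ∪→ {C,T}; cost 1
[col 3] AIRX: children AI:{C,G}, RX:{C,T} ∩→ {C}; cost 0
per-site changes: [1, 1, 2, 2]; total = 6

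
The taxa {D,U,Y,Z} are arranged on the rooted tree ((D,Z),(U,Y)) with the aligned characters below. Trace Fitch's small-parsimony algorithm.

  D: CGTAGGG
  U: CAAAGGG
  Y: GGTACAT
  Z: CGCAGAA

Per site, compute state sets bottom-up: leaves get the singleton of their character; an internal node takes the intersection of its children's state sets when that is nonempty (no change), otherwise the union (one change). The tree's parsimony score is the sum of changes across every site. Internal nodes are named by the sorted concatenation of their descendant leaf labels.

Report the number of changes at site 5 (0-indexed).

site 0, node DZ: D={C} ∩ Z={C} → {C} (+0)
site 0, node UY: U={C} ∪ Y={G} → {C,G} (+1)
site 0, node DUYZ: DZ={C} ∩ UY={C,G} → {C} (+0)
site 1, node DZ: D={G} ∩ Z={G} → {G} (+0)
site 1, node UY: U={A} ∪ Y={G} → {A,G} (+1)
site 1, node DUYZ: DZ={G} ∩ UY={A,G} → {G} (+0)
site 2, node DZ: D={T} ∪ Z={C} → {C,T} (+1)
site 2, node UY: U={A} ∪ Y={T} → {A,T} (+1)
site 2, node DUYZ: DZ={C,T} ∩ UY={A,T} → {T} (+0)
site 3, node DZ: D={A} ∩ Z={A} → {A} (+0)
site 3, node UY: U={A} ∩ Y={A} → {A} (+0)
site 3, node DUYZ: DZ={A} ∩ UY={A} → {A} (+0)
site 4, node DZ: D={G} ∩ Z={G} → {G} (+0)
site 4, node UY: U={G} ∪ Y={C} → {C,G} (+1)
site 4, node DUYZ: DZ={G} ∩ UY={C,G} → {G} (+0)
site 5, node DZ: D={G} ∪ Z={A} → {A,G} (+1)
site 5, node UY: U={G} ∪ Y={A} → {A,G} (+1)
site 5, node DUYZ: DZ={A,G} ∩ UY={A,G} → {A,G} (+0)
site 6, node DZ: D={G} ∪ Z={A} → {A,G} (+1)
site 6, node UY: U={G} ∪ Y={T} → {G,T} (+1)
site 6, node DUYZ: DZ={A,G} ∩ UY={G,T} → {G} (+0)
per-site changes: [1, 1, 2, 0, 1, 2, 2]; total = 9

2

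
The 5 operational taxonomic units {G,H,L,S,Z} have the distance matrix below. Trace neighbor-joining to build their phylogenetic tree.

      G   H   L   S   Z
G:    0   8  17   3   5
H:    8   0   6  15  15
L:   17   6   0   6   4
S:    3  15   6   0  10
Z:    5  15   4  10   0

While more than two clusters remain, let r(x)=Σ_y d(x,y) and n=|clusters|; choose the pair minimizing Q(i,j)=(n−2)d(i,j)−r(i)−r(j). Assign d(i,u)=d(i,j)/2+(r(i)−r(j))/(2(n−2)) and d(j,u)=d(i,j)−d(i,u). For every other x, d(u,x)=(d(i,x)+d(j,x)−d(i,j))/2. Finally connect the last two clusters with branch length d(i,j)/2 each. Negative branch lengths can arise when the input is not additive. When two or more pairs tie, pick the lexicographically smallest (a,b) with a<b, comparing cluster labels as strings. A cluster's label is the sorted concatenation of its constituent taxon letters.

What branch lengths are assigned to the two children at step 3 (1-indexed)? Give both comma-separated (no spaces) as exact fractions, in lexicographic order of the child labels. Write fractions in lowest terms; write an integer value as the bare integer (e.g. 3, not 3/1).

13/4,15/4

iteration 1: select H,L (d=6, Q=-59); attach at lengths (29/6, 7/6); label the merged cluster HL
  updated: d(G,HL)=19/2, d(HL,S)=15/2, d(HL,Z)=13/2
iteration 2: select G,S (d=3, Q=-32); attach at lengths (3/4, 9/4); label the merged cluster GS
  updated: d(GS,HL)=7, d(GS,Z)=6
iteration 3: select GS,HL (d=7, Q=-39/2); attach at lengths (13/4, 15/4); label the merged cluster GHLS
  updated: d(GHLS,Z)=11/4
iteration 4: select GHLS,Z (d=11/4); attach at lengths (11/8, 11/8); label the merged cluster GHLSZ
final tree: (((G:3/4,S:9/4):13/4,(H:29/6,L:7/6):15/4):11/8,Z:11/8)
total length: 75/4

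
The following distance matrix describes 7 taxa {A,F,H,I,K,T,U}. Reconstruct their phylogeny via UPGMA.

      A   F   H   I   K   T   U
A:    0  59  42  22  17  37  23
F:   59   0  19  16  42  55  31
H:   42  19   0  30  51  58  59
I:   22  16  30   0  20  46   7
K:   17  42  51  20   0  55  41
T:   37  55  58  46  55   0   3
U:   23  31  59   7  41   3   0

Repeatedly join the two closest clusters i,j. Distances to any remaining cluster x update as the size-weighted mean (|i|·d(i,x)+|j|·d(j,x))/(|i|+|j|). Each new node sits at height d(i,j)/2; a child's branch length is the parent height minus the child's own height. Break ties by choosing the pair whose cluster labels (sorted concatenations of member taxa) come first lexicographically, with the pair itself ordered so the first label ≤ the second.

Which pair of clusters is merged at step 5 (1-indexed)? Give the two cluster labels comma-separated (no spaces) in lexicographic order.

AK,TU

step 1: merge (T,U) at d=3; branch lengths T→3/2, U→3/2; new cluster TU
  updated: d(A,TU)=30, d(F,TU)=43, d(H,TU)=117/2, d(I,TU)=53/2, d(K,TU)=48
step 2: merge (F,I) at d=16; branch lengths F→8, I→8; new cluster FI
  updated: d(A,FI)=81/2, d(FI,H)=49/2, d(FI,K)=31, d(FI,TU)=139/4
step 3: merge (A,K) at d=17; branch lengths A→17/2, K→17/2; new cluster AK
  updated: d(AK,FI)=143/4, d(AK,H)=93/2, d(AK,TU)=39
step 4: merge (FI,H) at d=49/2; branch lengths FI→17/4, H→49/4; new cluster FHI
  updated: d(AK,FHI)=118/3, d(FHI,TU)=128/3
step 5: merge (AK,TU) at d=39; branch lengths AK→11, TU→18; new cluster AKTU
  updated: d(AKTU,FHI)=41
step 6: merge (AKTU,FHI) at d=41; branch lengths AKTU→1, FHI→33/4; new cluster AFHIKTU
final tree: (((A:17/2,K:17/2):11,(T:3/2,U:3/2):18):1,((F:8,I:8):17/4,H:49/4):33/4)
total length: 363/4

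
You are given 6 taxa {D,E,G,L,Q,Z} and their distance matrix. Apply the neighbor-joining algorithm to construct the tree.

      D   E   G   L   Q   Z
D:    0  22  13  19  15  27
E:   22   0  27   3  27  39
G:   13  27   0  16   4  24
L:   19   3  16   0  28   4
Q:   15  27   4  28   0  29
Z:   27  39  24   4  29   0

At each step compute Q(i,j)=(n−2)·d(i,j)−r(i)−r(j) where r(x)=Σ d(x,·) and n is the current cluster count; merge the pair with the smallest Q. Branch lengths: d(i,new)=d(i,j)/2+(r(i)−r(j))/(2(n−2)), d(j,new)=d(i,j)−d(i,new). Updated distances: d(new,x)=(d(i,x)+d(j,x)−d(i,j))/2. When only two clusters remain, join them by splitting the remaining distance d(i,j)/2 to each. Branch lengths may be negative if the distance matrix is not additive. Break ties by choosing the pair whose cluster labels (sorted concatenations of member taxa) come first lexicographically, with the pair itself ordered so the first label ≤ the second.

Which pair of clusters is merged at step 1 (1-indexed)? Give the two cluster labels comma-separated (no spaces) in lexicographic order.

L,Z

step 1: merge (L,Z) at d=4, Q=-177; branch lengths L→-37/8, Z→69/8; new cluster LZ
  updated: d(D,LZ)=21, d(E,LZ)=19, d(G,LZ)=18, d(LZ,Q)=53/2
step 2: merge (E,LZ) at d=19, Q=-245/2; branch lengths E→45/4, LZ→31/4; new cluster ELZ
  updated: d(D,ELZ)=12, d(ELZ,G)=13, d(ELZ,Q)=69/4
step 3: merge (D,ELZ) at d=12, Q=-233/4; branch lengths D→87/16, ELZ→105/16; new cluster DELZ
  updated: d(DELZ,G)=7, d(DELZ,Q)=81/8
step 4: merge (DELZ,G) at d=7, Q=-169/8; branch lengths DELZ→105/16, G→7/16; new cluster DEGLZ
  updated: d(DEGLZ,Q)=57/16
step 5: merge (DEGLZ,Q) at d=57/16; branch lengths DEGLZ→57/32, Q→57/32; new cluster DEGLQZ
final tree: (((D:87/16,(E:45/4,(L:-37/8,Z:69/8):31/4):105/16):105/16,G:7/16):57/32,Q:57/32)
total length: 729/16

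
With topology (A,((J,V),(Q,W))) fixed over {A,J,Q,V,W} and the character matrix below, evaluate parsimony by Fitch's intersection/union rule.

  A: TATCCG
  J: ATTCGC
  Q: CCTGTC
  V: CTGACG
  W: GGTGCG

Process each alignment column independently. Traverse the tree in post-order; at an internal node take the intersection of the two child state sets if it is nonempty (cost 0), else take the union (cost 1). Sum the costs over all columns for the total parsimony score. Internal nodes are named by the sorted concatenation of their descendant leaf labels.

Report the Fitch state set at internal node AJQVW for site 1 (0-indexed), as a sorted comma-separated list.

site 0, node JV: J={A} ∪ V={C} → {A,C} (+1)
site 0, node QW: Q={C} ∪ W={G} → {C,G} (+1)
site 0, node JQVW: JV={A,C} ∩ QW={C,G} → {C} (+0)
site 0, node AJQVW: A={T} ∪ JQVW={C} → {C,T} (+1)
site 1, node JV: J={T} ∩ V={T} → {T} (+0)
site 1, node QW: Q={C} ∪ W={G} → {C,G} (+1)
site 1, node JQVW: JV={T} ∪ QW={C,G} → {C,G,T} (+1)
site 1, node AJQVW: A={A} ∪ JQVW={C,G,T} → {A,C,G,T} (+1)
site 2, node JV: J={T} ∪ V={G} → {G,T} (+1)
site 2, node QW: Q={T} ∩ W={T} → {T} (+0)
site 2, node JQVW: JV={G,T} ∩ QW={T} → {T} (+0)
site 2, node AJQVW: A={T} ∩ JQVW={T} → {T} (+0)
site 3, node JV: J={C} ∪ V={A} → {A,C} (+1)
site 3, node QW: Q={G} ∩ W={G} → {G} (+0)
site 3, node JQVW: JV={A,C} ∪ QW={G} → {A,C,G} (+1)
site 3, node AJQVW: A={C} ∩ JQVW={A,C,G} → {C} (+0)
site 4, node JV: J={G} ∪ V={C} → {C,G} (+1)
site 4, node QW: Q={T} ∪ W={C} → {C,T} (+1)
site 4, node JQVW: JV={C,G} ∩ QW={C,T} → {C} (+0)
site 4, node AJQVW: A={C} ∩ JQVW={C} → {C} (+0)
site 5, node JV: J={C} ∪ V={G} → {C,G} (+1)
site 5, node QW: Q={C} ∪ W={G} → {C,G} (+1)
site 5, node JQVW: JV={C,G} ∩ QW={C,G} → {C,G} (+0)
site 5, node AJQVW: A={G} ∩ JQVW={C,G} → {G} (+0)
per-site changes: [3, 3, 1, 2, 2, 2]; total = 13

A,C,G,T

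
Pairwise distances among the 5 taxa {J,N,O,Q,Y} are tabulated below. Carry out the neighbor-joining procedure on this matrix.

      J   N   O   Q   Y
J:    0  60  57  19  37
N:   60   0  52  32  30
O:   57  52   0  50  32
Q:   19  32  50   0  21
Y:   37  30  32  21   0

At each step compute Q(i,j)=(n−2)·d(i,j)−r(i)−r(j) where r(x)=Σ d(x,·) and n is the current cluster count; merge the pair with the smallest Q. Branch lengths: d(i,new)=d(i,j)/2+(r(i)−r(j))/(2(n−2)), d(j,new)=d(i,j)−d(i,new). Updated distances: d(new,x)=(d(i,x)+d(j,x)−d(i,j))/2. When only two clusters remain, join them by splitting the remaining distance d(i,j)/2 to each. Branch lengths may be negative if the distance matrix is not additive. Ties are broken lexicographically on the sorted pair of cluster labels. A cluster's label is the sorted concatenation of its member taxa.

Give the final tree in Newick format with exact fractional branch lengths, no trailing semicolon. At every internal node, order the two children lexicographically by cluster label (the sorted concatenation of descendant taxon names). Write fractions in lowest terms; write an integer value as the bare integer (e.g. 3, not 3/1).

iteration 1: select J,Q (d=19, Q=-238); attach at lengths (18, 1); label the merged cluster JQ
  updated: d(JQ,N)=73/2, d(JQ,O)=44, d(JQ,Y)=39/2
iteration 2: select JQ,N (d=73/2, Q=-291/2); attach at lengths (109/8, 183/8); label the merged cluster JNQ
  updated: d(JNQ,O)=119/4, d(JNQ,Y)=13/2
iteration 3: select JNQ,O (d=119/4, Q=-273/4); attach at lengths (17/8, 221/8); label the merged cluster JNOQ
  updated: d(JNOQ,Y)=35/8
iteration 4: select JNOQ,Y (d=35/8); attach at lengths (35/16, 35/16); label the merged cluster JNOQY
final tree: ((((J:18,Q:1):109/8,N:183/8):17/8,O:221/8):35/16,Y:35/16)
total length: 717/8

((((J:18,Q:1):109/8,N:183/8):17/8,O:221/8):35/16,Y:35/16)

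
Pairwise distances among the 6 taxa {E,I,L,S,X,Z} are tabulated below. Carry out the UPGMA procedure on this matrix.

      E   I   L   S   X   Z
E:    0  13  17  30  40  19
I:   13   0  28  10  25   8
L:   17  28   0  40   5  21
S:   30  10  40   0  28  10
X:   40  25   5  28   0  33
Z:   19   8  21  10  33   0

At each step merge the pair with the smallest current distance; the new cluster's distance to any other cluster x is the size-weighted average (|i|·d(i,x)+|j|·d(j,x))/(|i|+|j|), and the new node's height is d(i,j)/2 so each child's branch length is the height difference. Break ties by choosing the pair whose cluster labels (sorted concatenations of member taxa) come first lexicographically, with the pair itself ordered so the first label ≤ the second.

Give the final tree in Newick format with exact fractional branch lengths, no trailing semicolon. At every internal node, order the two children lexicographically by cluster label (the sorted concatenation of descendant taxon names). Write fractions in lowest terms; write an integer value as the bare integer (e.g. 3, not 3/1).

step 1: merge (L,X) at d=5; branch lengths L→5/2, X→5/2; new cluster LX
  updated: d(E,LX)=57/2, d(I,LX)=53/2, d(LX,S)=34, d(LX,Z)=27
step 2: merge (I,Z) at d=8; branch lengths I→4, Z→4; new cluster IZ
  updated: d(E,IZ)=16, d(IZ,LX)=107/4, d(IZ,S)=10
step 3: merge (IZ,S) at d=10; branch lengths IZ→1, S→5; new cluster ISZ
  updated: d(E,ISZ)=62/3, d(ISZ,LX)=175/6
step 4: merge (E,ISZ) at d=62/3; branch lengths E→31/3, ISZ→16/3; new cluster EISZ
  updated: d(EISZ,LX)=29
step 5: merge (EISZ,LX) at d=29; branch lengths EISZ→25/6, LX→12; new cluster EILSXZ
final tree: ((E:31/3,((I:4,Z:4):1,S:5):16/3):25/6,(L:5/2,X:5/2):12)
total length: 305/6

((E:31/3,((I:4,Z:4):1,S:5):16/3):25/6,(L:5/2,X:5/2):12)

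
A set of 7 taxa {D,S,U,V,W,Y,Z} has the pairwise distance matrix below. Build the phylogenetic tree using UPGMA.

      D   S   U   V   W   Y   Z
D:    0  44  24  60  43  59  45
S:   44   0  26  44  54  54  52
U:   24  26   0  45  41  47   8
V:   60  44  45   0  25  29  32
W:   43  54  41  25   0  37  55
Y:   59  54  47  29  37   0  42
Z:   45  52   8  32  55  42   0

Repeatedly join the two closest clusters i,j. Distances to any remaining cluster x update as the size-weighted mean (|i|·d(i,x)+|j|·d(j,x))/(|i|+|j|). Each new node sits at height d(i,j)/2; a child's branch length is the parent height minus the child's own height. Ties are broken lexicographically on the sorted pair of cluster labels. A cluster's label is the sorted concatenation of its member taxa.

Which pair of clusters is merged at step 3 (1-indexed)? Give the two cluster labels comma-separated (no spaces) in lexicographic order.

VW,Y

iteration 1: select U,Z (d=8); attach at lengths (4, 4); label the merged cluster UZ
  updated: d(D,UZ)=69/2, d(S,UZ)=39, d(UZ,V)=77/2, d(UZ,W)=48, d(UZ,Y)=89/2
iteration 2: select V,W (d=25); attach at lengths (25/2, 25/2); label the merged cluster VW
  updated: d(D,VW)=103/2, d(S,VW)=49, d(UZ,VW)=173/4, d(VW,Y)=33
iteration 3: select VW,Y (d=33); attach at lengths (4, 33/2); label the merged cluster VWY
  updated: d(D,VWY)=54, d(S,VWY)=152/3, d(UZ,VWY)=131/3
iteration 4: select D,UZ (d=69/2); attach at lengths (69/4, 53/4); label the merged cluster DUZ
  updated: d(DUZ,S)=122/3, d(DUZ,VWY)=424/9
iteration 5: select DUZ,S (d=122/3); attach at lengths (37/12, 61/3); label the merged cluster DSUZ
  updated: d(DSUZ,VWY)=48
iteration 6: select DSUZ,VWY (d=48); attach at lengths (11/3, 15/2); label the merged cluster DSUVWYZ
final tree: (((D:69/4,(U:4,Z:4):53/4):37/12,S:61/3):11/3,((V:25/2,W:25/2):4,Y:33/2):15/2)
total length: 1423/12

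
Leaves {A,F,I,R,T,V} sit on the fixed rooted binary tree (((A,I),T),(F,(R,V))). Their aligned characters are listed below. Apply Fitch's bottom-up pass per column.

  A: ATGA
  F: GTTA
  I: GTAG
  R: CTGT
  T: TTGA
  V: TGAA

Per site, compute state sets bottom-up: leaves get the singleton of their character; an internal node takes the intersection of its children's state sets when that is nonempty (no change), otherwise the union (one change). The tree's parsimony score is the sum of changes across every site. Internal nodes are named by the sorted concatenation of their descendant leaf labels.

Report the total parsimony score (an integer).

[col 0] AI: children A:{A}, I:{G} ∪→ {A,G}; cost 1
[col 0] AIT: children AI:{A,G}, T:{T} ∪→ {A,G,T}; cost 1
[col 0] RV: children R:{C}, V:{T} ∪→ {C,T}; cost 1
[col 0] FRV: children F:{G}, RV:{C,T} ∪→ {C,G,T}; cost 1
[col 0] AFIRTV: children AIT:{A,G,T}, FRV:{C,G,T} ∩→ {G,T}; cost 0
[col 1] AI: children A:{T}, I:{T} ∩→ {T}; cost 0
[col 1] AIT: children AI:{T}, T:{T} ∩→ {T}; cost 0
[col 1] RV: children R:{T}, V:{G} ∪→ {G,T}; cost 1
[col 1] FRV: children F:{T}, RV:{G,T} ∩→ {T}; cost 0
[col 1] AFIRTV: children AIT:{T}, FRV:{T} ∩→ {T}; cost 0
[col 2] AI: children A:{G}, I:{A} ∪→ {A,G}; cost 1
[col 2] AIT: children AI:{A,G}, T:{G} ∩→ {G}; cost 0
[col 2] RV: children R:{G}, V:{A} ∪→ {A,G}; cost 1
[col 2] FRV: children F:{T}, RV:{A,G} ∪→ {A,G,T}; cost 1
[col 2] AFIRTV: children AIT:{G}, FRV:{A,G,T} ∩→ {G}; cost 0
[col 3] AI: children A:{A}, I:{G} ∪→ {A,G}; cost 1
[col 3] AIT: children AI:{A,G}, T:{A} ∩→ {A}; cost 0
[col 3] RV: children R:{T}, V:{A} ∪→ {A,T}; cost 1
[col 3] FRV: children F:{A}, RV:{A,T} ∩→ {A}; cost 0
[col 3] AFIRTV: children AIT:{A}, FRV:{A} ∩→ {A}; cost 0
per-site changes: [4, 1, 3, 2]; total = 10

10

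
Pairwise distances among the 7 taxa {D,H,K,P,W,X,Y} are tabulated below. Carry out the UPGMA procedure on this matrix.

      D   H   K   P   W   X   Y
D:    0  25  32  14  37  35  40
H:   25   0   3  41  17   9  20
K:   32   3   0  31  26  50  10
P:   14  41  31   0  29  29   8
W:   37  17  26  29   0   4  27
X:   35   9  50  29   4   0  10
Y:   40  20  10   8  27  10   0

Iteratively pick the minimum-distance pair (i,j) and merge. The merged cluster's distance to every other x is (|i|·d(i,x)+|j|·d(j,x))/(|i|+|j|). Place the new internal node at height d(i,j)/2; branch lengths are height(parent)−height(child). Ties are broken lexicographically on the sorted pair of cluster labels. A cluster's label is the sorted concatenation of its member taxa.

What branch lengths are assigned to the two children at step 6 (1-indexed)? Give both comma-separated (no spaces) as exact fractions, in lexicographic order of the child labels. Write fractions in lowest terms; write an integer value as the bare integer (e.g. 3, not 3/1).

step 1: merge (H,K) at d=3; branch lengths H→3/2, K→3/2; new cluster HK
  updated: d(D,HK)=57/2, d(HK,P)=36, d(HK,W)=43/2, d(HK,X)=59/2, d(HK,Y)=15
step 2: merge (W,X) at d=4; branch lengths W→2, X→2; new cluster WX
  updated: d(D,WX)=36, d(HK,WX)=51/2, d(P,WX)=29, d(WX,Y)=37/2
step 3: merge (P,Y) at d=8; branch lengths P→4, Y→4; new cluster PY
  updated: d(D,PY)=27, d(HK,PY)=51/2, d(PY,WX)=95/4
step 4: merge (PY,WX) at d=95/4; branch lengths PY→63/8, WX→79/8; new cluster PWXY
  updated: d(D,PWXY)=63/2, d(HK,PWXY)=51/2
step 5: merge (HK,PWXY) at d=51/2; branch lengths HK→45/4, PWXY→7/8; new cluster HKPWXY
  updated: d(D,HKPWXY)=61/2
step 6: merge (D,HKPWXY) at d=61/2; branch lengths D→61/4, HKPWXY→5/2; new cluster DHKPWXY
final tree: (D:61/4,((H:3/2,K:3/2):45/4,((P:4,Y:4):63/8,(W:2,X:2):79/8):7/8):5/2)
total length: 501/8

61/4,5/2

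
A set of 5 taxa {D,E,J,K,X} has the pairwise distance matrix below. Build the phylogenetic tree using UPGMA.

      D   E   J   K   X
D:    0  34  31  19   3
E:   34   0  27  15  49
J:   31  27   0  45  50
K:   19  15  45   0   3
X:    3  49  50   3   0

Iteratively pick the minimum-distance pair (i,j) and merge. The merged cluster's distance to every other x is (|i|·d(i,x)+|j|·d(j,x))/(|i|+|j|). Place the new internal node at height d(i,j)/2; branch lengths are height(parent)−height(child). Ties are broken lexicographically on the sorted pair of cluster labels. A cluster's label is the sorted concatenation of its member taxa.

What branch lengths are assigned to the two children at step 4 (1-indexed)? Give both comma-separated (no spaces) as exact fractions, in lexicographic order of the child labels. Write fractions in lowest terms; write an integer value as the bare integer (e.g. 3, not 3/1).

1. join D+X (d=3) ⇒ DX; edges |D|=3/2, |X|=3/2
  updated: d(DX,E)=83/2, d(DX,J)=81/2, d(DX,K)=11
2. join DX+K (d=11) ⇒ DKX; edges |DX|=4, |K|=11/2
  updated: d(DKX,E)=98/3, d(DKX,J)=42
3. join E+J (d=27) ⇒ EJ; edges |E|=27/2, |J|=27/2
  updated: d(DKX,EJ)=112/3
4. join DKX+EJ (d=112/3) ⇒ DEJKX; edges |DKX|=79/6, |EJ|=31/6
final tree: (((D:3/2,X:3/2):4,K:11/2):79/6,(E:27/2,J:27/2):31/6)
total length: 347/6

79/6,31/6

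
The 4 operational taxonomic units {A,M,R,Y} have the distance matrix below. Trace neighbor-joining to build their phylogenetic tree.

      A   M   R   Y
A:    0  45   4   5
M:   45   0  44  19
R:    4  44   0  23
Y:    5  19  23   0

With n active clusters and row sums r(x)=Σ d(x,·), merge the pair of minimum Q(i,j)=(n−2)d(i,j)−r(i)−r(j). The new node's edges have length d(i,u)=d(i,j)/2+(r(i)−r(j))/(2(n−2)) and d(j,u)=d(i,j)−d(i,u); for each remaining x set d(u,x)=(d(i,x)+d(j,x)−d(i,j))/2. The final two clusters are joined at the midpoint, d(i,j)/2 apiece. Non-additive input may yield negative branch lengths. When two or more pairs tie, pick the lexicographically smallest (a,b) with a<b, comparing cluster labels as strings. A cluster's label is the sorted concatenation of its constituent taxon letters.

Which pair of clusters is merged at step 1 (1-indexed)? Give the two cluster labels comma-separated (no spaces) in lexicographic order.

A,R

step 1: merge (A,R) at d=4, Q=-117; branch lengths A→-9/4, R→25/4; new cluster AR
  updated: d(AR,M)=85/2, d(AR,Y)=12
step 2: merge (AR,M) at d=85/2, Q=-147/2; branch lengths AR→71/4, M→99/4; new cluster AMR
  updated: d(AMR,Y)=-23/4
step 3: merge (AMR,Y) at d=-23/4; branch lengths AMR→-23/8, Y→-23/8; new cluster AMRY
final tree: (((A:-9/4,R:25/4):71/4,M:99/4):-23/8,Y:-23/8)
total length: 163/4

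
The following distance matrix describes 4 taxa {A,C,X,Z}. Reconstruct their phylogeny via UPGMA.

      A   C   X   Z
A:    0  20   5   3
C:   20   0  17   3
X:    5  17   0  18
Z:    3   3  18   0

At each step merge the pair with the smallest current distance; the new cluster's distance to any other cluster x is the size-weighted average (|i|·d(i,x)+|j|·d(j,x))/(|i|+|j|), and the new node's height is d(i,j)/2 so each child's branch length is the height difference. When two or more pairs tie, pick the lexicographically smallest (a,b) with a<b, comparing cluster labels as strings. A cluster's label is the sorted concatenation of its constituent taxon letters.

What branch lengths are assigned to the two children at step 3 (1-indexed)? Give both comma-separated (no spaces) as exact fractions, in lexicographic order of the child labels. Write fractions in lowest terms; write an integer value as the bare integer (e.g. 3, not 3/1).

step 1: merge (A,Z) at d=3; branch lengths A→3/2, Z→3/2; new cluster AZ
  updated: d(AZ,C)=23/2, d(AZ,X)=23/2
step 2: merge (AZ,C) at d=23/2; branch lengths AZ→17/4, C→23/4; new cluster ACZ
  updated: d(ACZ,X)=40/3
step 3: merge (ACZ,X) at d=40/3; branch lengths ACZ→11/12, X→20/3; new cluster ACXZ
final tree: (((A:3/2,Z:3/2):17/4,C:23/4):11/12,X:20/3)
total length: 247/12

11/12,20/3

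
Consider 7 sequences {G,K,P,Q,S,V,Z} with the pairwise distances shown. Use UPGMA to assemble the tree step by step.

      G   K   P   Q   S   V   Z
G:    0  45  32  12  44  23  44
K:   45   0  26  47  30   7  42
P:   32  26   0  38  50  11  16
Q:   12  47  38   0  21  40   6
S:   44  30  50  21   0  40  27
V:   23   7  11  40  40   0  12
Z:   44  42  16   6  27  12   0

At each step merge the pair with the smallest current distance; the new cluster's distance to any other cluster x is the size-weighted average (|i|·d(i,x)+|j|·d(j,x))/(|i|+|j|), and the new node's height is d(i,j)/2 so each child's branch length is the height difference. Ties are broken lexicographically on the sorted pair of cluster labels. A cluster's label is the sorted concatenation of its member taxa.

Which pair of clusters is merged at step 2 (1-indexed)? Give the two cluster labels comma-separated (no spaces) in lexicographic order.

K,V

step 1: merge (Q,Z) at d=6; branch lengths Q→3, Z→3; new cluster QZ
  updated: d(G,QZ)=28, d(K,QZ)=89/2, d(P,QZ)=27, d(QZ,S)=24, d(QZ,V)=26
step 2: merge (K,V) at d=7; branch lengths K→7/2, V→7/2; new cluster KV
  updated: d(G,KV)=34, d(KV,P)=37/2, d(KV,QZ)=141/4, d(KV,S)=35
step 3: merge (KV,P) at d=37/2; branch lengths KV→23/4, P→37/4; new cluster KPV
  updated: d(G,KPV)=100/3, d(KPV,QZ)=65/2, d(KPV,S)=40
step 4: merge (QZ,S) at d=24; branch lengths QZ→9, S→12; new cluster QSZ
  updated: d(G,QSZ)=100/3, d(KPV,QSZ)=35
step 5: merge (G,KPV) at d=100/3; branch lengths G→50/3, KPV→89/12; new cluster GKPV
  updated: d(GKPV,QSZ)=415/12
step 6: merge (GKPV,QSZ) at d=415/12; branch lengths GKPV→5/8, QSZ→127/24; new cluster GKPQSVZ
final tree: ((G:50/3,((K:7/2,V:7/2):23/4,P:37/4):89/12):5/8,((Q:3,Z:3):9,S:12):127/24)
total length: 79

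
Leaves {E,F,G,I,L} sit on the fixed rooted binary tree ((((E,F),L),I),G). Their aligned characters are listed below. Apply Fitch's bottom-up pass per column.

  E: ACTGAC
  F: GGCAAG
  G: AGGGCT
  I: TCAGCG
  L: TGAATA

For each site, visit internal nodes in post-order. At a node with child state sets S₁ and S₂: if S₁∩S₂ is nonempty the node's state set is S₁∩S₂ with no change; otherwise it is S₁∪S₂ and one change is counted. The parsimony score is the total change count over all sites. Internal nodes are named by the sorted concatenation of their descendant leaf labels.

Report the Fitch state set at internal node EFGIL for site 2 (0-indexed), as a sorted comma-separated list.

site 0, node EF: E={A} ∪ F={G} → {A,G} (+1)
site 0, node EFL: EF={A,G} ∪ L={T} → {A,G,T} (+1)
site 0, node EFIL: EFL={A,G,T} ∩ I={T} → {T} (+0)
site 0, node EFGIL: EFIL={T} ∪ G={A} → {A,T} (+1)
site 1, node EF: E={C} ∪ F={G} → {C,G} (+1)
site 1, node EFL: EF={C,G} ∩ L={G} → {G} (+0)
site 1, node EFIL: EFL={G} ∪ I={C} → {C,G} (+1)
site 1, node EFGIL: EFIL={C,G} ∩ G={G} → {G} (+0)
site 2, node EF: E={T} ∪ F={C} → {C,T} (+1)
site 2, node EFL: EF={C,T} ∪ L={A} → {A,C,T} (+1)
site 2, node EFIL: EFL={A,C,T} ∩ I={A} → {A} (+0)
site 2, node EFGIL: EFIL={A} ∪ G={G} → {A,G} (+1)
site 3, node EF: E={G} ∪ F={A} → {A,G} (+1)
site 3, node EFL: EF={A,G} ∩ L={A} → {A} (+0)
site 3, node EFIL: EFL={A} ∪ I={G} → {A,G} (+1)
site 3, node EFGIL: EFIL={A,G} ∩ G={G} → {G} (+0)
site 4, node EF: E={A} ∩ F={A} → {A} (+0)
site 4, node EFL: EF={A} ∪ L={T} → {A,T} (+1)
site 4, node EFIL: EFL={A,T} ∪ I={C} → {A,C,T} (+1)
site 4, node EFGIL: EFIL={A,C,T} ∩ G={C} → {C} (+0)
site 5, node EF: E={C} ∪ F={G} → {C,G} (+1)
site 5, node EFL: EF={C,G} ∪ L={A} → {A,C,G} (+1)
site 5, node EFIL: EFL={A,C,G} ∩ I={G} → {G} (+0)
site 5, node EFGIL: EFIL={G} ∪ G={T} → {G,T} (+1)
per-site changes: [3, 2, 3, 2, 2, 3]; total = 15

A,G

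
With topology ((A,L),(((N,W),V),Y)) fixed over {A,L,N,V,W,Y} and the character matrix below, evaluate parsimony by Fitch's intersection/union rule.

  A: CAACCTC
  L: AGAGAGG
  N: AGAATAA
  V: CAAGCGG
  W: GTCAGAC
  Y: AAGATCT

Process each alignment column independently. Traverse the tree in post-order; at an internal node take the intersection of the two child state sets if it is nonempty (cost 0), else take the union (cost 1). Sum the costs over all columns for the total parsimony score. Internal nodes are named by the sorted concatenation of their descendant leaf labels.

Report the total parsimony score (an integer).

22

[col 0] AL: children A:{C}, L:{A} ∪→ {A,C}; cost 1
[col 0] NW: children N:{A}, W:{G} ∪→ {A,G}; cost 1
[col 0] NVW: children NW:{A,G}, V:{C} ∪→ {A,C,G}; cost 1
[col 0] NVWY: children NVW:{A,C,G}, Y:{A} ∩→ {A}; cost 0
[col 0] ALNVWY: children AL:{A,C}, NVWY:{A} ∩→ {A}; cost 0
[col 1] AL: children A:{A}, L:{G} ∪→ {A,G}; cost 1
[col 1] NW: children N:{G}, W:{T} ∪→ {G,T}; cost 1
[col 1] NVW: children NW:{G,T}, V:{A} ∪→ {A,G,T}; cost 1
[col 1] NVWY: children NVW:{A,G,T}, Y:{A} ∩→ {A}; cost 0
[col 1] ALNVWY: children AL:{A,G}, NVWY:{A} ∩→ {A}; cost 0
[col 2] AL: children A:{A}, L:{A} ∩→ {A}; cost 0
[col 2] NW: children N:{A}, W:{C} ∪→ {A,C}; cost 1
[col 2] NVW: children NW:{A,C}, V:{A} ∩→ {A}; cost 0
[col 2] NVWY: children NVW:{A}, Y:{G} ∪→ {A,G}; cost 1
[col 2] ALNVWY: children AL:{A}, NVWY:{A,G} ∩→ {A}; cost 0
[col 3] AL: children A:{C}, L:{G} ∪→ {C,G}; cost 1
[col 3] NW: children N:{A}, W:{A} ∩→ {A}; cost 0
[col 3] NVW: children NW:{A}, V:{G} ∪→ {A,G}; cost 1
[col 3] NVWY: children NVW:{A,G}, Y:{A} ∩→ {A}; cost 0
[col 3] ALNVWY: children AL:{C,G}, NVWY:{A} ∪→ {A,C,G}; cost 1
[col 4] AL: children A:{C}, L:{A} ∪→ {A,C}; cost 1
[col 4] NW: children N:{T}, W:{G} ∪→ {G,T}; cost 1
[col 4] NVW: children NW:{G,T}, V:{C} ∪→ {C,G,T}; cost 1
[col 4] NVWY: children NVW:{C,G,T}, Y:{T} ∩→ {T}; cost 0
[col 4] ALNVWY: children AL:{A,C}, NVWY:{T} ∪→ {A,C,T}; cost 1
[col 5] AL: children A:{T}, L:{G} ∪→ {G,T}; cost 1
[col 5] NW: children N:{A}, W:{A} ∩→ {A}; cost 0
[col 5] NVW: children NW:{A}, V:{G} ∪→ {A,G}; cost 1
[col 5] NVWY: children NVW:{A,G}, Y:{C} ∪→ {A,C,G}; cost 1
[col 5] ALNVWY: children AL:{G,T}, NVWY:{A,C,G} ∩→ {G}; cost 0
[col 6] AL: children A:{C}, L:{G} ∪→ {C,G}; cost 1
[col 6] NW: children N:{A}, W:{C} ∪→ {A,C}; cost 1
[col 6] NVW: children NW:{A,C}, V:{G} ∪→ {A,C,G}; cost 1
[col 6] NVWY: children NVW:{A,C,G}, Y:{T} ∪→ {A,C,G,T}; cost 1
[col 6] ALNVWY: children AL:{C,G}, NVWY:{A,C,G,T} ∩→ {C,G}; cost 0
per-site changes: [3, 3, 2, 3, 4, 3, 4]; total = 22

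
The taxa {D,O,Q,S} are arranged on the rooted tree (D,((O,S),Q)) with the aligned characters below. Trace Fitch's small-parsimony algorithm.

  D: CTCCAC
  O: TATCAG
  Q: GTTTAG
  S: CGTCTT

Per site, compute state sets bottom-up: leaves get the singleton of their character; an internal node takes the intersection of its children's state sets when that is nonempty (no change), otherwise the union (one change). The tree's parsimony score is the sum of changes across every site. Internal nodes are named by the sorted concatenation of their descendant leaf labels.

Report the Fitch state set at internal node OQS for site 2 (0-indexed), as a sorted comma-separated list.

site 0, node OS: O={T} ∪ S={C} → {C,T} (+1)
site 0, node OQS: OS={C,T} ∪ Q={G} → {C,G,T} (+1)
site 0, node DOQS: D={C} ∩ OQS={C,G,T} → {C} (+0)
site 1, node OS: O={A} ∪ S={G} → {A,G} (+1)
site 1, node OQS: OS={A,G} ∪ Q={T} → {A,G,T} (+1)
site 1, node DOQS: D={T} ∩ OQS={A,G,T} → {T} (+0)
site 2, node OS: O={T} ∩ S={T} → {T} (+0)
site 2, node OQS: OS={T} ∩ Q={T} → {T} (+0)
site 2, node DOQS: D={C} ∪ OQS={T} → {C,T} (+1)
site 3, node OS: O={C} ∩ S={C} → {C} (+0)
site 3, node OQS: OS={C} ∪ Q={T} → {C,T} (+1)
site 3, node DOQS: D={C} ∩ OQS={C,T} → {C} (+0)
site 4, node OS: O={A} ∪ S={T} → {A,T} (+1)
site 4, node OQS: OS={A,T} ∩ Q={A} → {A} (+0)
site 4, node DOQS: D={A} ∩ OQS={A} → {A} (+0)
site 5, node OS: O={G} ∪ S={T} → {G,T} (+1)
site 5, node OQS: OS={G,T} ∩ Q={G} → {G} (+0)
site 5, node DOQS: D={C} ∪ OQS={G} → {C,G} (+1)
per-site changes: [2, 2, 1, 1, 1, 2]; total = 9

T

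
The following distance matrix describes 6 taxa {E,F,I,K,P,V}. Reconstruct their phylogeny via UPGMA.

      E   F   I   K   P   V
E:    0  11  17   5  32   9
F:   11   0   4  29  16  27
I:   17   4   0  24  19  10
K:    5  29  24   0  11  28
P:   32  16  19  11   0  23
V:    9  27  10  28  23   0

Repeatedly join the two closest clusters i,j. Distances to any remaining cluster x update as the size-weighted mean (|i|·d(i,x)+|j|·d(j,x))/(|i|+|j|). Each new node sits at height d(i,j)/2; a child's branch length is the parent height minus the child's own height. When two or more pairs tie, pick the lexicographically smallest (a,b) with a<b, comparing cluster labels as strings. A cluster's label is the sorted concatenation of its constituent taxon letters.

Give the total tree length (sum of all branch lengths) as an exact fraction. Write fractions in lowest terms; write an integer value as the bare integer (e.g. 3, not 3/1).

773/18

iteration 1: select F,I (d=4); attach at lengths (2, 2); label the merged cluster FI
  updated: d(E,FI)=14, d(FI,K)=53/2, d(FI,P)=35/2, d(FI,V)=37/2
iteration 2: select E,K (d=5); attach at lengths (5/2, 5/2); label the merged cluster EK
  updated: d(EK,FI)=81/4, d(EK,P)=43/2, d(EK,V)=37/2
iteration 3: select FI,P (d=35/2); attach at lengths (27/4, 35/4); label the merged cluster FIP
  updated: d(EK,FIP)=62/3, d(FIP,V)=20
iteration 4: select EK,V (d=37/2); attach at lengths (27/4, 37/4); label the merged cluster EKV
  updated: d(EKV,FIP)=184/9
iteration 5: select EKV,FIP (d=184/9); attach at lengths (35/36, 53/36); label the merged cluster EFIKPV
final tree: (((E:5/2,K:5/2):27/4,V:37/4):35/36,((F:2,I:2):27/4,P:35/4):53/36)
total length: 773/18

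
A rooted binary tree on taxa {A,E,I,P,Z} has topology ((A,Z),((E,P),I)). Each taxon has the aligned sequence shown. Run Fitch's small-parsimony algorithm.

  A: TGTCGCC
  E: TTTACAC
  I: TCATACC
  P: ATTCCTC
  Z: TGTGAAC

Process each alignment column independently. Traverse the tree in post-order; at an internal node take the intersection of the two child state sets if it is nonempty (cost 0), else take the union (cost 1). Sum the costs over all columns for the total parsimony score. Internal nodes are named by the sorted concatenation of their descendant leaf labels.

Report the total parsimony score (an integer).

AZ@0: {T} ∩ {T} = {T} (intersection, +0)
EP@0: {T} ∪ {A} = {A,T} (union, +1)
EIP@0: {A,T} ∩ {T} = {T} (intersection, +0)
AEIPZ@0: {T} ∩ {T} = {T} (intersection, +0)
AZ@1: {G} ∩ {G} = {G} (intersection, +0)
EP@1: {T} ∩ {T} = {T} (intersection, +0)
EIP@1: {T} ∪ {C} = {C,T} (union, +1)
AEIPZ@1: {G} ∪ {C,T} = {C,G,T} (union, +1)
AZ@2: {T} ∩ {T} = {T} (intersection, +0)
EP@2: {T} ∩ {T} = {T} (intersection, +0)
EIP@2: {T} ∪ {A} = {A,T} (union, +1)
AEIPZ@2: {T} ∩ {A,T} = {T} (intersection, +0)
AZ@3: {C} ∪ {G} = {C,G} (union, +1)
EP@3: {A} ∪ {C} = {A,C} (union, +1)
EIP@3: {A,C} ∪ {T} = {A,C,T} (union, +1)
AEIPZ@3: {C,G} ∩ {A,C,T} = {C} (intersection, +0)
AZ@4: {G} ∪ {A} = {A,G} (union, +1)
EP@4: {C} ∩ {C} = {C} (intersection, +0)
EIP@4: {C} ∪ {A} = {A,C} (union, +1)
AEIPZ@4: {A,G} ∩ {A,C} = {A} (intersection, +0)
AZ@5: {C} ∪ {A} = {A,C} (union, +1)
EP@5: {A} ∪ {T} = {A,T} (union, +1)
EIP@5: {A,T} ∪ {C} = {A,C,T} (union, +1)
AEIPZ@5: {A,C} ∩ {A,C,T} = {A,C} (intersection, +0)
AZ@6: {C} ∩ {C} = {C} (intersection, +0)
EP@6: {C} ∩ {C} = {C} (intersection, +0)
EIP@6: {C} ∩ {C} = {C} (intersection, +0)
AEIPZ@6: {C} ∩ {C} = {C} (intersection, +0)
per-site changes: [1, 2, 1, 3, 2, 3, 0]; total = 12

12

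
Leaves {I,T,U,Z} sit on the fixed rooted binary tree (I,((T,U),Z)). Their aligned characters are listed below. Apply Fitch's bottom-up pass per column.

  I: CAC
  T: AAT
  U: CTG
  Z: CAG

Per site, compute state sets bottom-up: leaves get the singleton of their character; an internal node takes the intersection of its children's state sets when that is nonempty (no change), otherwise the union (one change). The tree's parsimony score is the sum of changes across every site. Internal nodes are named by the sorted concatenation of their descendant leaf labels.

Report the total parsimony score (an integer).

site 0, node TU: T={A} ∪ U={C} → {A,C} (+1)
site 0, node TUZ: TU={A,C} ∩ Z={C} → {C} (+0)
site 0, node ITUZ: I={C} ∩ TUZ={C} → {C} (+0)
site 1, node TU: T={A} ∪ U={T} → {A,T} (+1)
site 1, node TUZ: TU={A,T} ∩ Z={A} → {A} (+0)
site 1, node ITUZ: I={A} ∩ TUZ={A} → {A} (+0)
site 2, node TU: T={T} ∪ U={G} → {G,T} (+1)
site 2, node TUZ: TU={G,T} ∩ Z={G} → {G} (+0)
site 2, node ITUZ: I={C} ∪ TUZ={G} → {C,G} (+1)
per-site changes: [1, 1, 2]; total = 4

4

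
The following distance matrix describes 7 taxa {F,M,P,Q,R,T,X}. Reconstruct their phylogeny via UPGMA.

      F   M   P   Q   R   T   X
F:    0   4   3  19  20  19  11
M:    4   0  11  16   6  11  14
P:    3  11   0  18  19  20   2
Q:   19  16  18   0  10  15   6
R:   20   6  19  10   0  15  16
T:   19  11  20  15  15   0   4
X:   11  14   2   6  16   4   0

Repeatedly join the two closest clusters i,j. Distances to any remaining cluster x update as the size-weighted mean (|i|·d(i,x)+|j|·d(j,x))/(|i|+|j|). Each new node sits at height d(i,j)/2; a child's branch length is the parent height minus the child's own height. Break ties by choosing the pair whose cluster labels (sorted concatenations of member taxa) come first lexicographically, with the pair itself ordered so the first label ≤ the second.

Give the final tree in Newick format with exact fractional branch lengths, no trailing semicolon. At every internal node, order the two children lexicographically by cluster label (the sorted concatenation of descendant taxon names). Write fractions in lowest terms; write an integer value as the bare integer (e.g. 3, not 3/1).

1. join P+X (d=2) ⇒ PX; edges |P|=1, |X|=1
  updated: d(F,PX)=7, d(M,PX)=25/2, d(PX,Q)=12, d(PX,R)=35/2, d(PX,T)=12
2. join F+M (d=4) ⇒ FM; edges |F|=2, |M|=2
  updated: d(FM,PX)=39/4, d(FM,Q)=35/2, d(FM,R)=13, d(FM,T)=15
3. join FM+PX (d=39/4) ⇒ FMPX; edges |FM|=23/8, |PX|=31/8
  updated: d(FMPX,Q)=59/4, d(FMPX,R)=61/4, d(FMPX,T)=27/2
4. join Q+R (d=10) ⇒ QR; edges |Q|=5, |R|=5
  updated: d(FMPX,QR)=15, d(QR,T)=15
5. join FMPX+T (d=27/2) ⇒ FMPTX; edges |FMPX|=15/8, |T|=27/4
  updated: d(FMPTX,QR)=15
6. join FMPTX+QR (d=15) ⇒ FMPQRTX; edges |FMPTX|=3/4, |QR|=5/2
final tree: ((((F:2,M:2):23/8,(P:1,X:1):31/8):15/8,T:27/4):3/4,(Q:5,R:5):5/2)
total length: 277/8

((((F:2,M:2):23/8,(P:1,X:1):31/8):15/8,T:27/4):3/4,(Q:5,R:5):5/2)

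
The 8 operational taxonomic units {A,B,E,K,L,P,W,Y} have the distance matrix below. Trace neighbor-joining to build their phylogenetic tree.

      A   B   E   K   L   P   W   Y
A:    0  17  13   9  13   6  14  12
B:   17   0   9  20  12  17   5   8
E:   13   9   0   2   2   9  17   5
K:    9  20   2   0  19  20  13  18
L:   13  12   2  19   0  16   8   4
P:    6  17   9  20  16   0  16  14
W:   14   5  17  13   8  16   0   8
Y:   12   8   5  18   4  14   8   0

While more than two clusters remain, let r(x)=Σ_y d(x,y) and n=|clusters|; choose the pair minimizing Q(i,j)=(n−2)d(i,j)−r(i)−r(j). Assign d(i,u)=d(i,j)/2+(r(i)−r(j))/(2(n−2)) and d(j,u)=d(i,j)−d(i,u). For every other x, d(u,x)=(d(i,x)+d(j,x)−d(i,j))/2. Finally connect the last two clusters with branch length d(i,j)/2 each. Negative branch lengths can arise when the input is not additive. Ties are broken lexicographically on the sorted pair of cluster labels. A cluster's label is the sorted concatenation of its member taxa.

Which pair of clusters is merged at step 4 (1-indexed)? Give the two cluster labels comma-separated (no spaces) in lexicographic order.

AP,EK

iteration 1: select A,P (d=6, Q=-146); attach at lengths (11/6, 25/6); label the merged cluster AP
  updated: d(AP,B)=14, d(AP,E)=8, d(AP,K)=23/2, d(AP,L)=23/2, d(AP,W)=12, d(AP,Y)=10
iteration 2: select E,K (d=2, Q=-233/2); attach at lengths (-61/20, 101/20); label the merged cluster EK
  updated: d(AP,EK)=35/4, d(B,EK)=27/2, d(EK,L)=19/2, d(EK,W)=14, d(EK,Y)=21/2
iteration 3: select B,W (d=5, Q=-159/2); attach at lengths (51/16, 29/16); label the merged cluster BW
  updated: d(AP,BW)=21/2, d(BW,EK)=45/4, d(BW,L)=15/2, d(BW,Y)=11/2
iteration 4: select AP,EK (d=35/4, Q=-109/2); attach at lengths (9/2, 17/4); label the merged cluster AEKP
  updated: d(AEKP,BW)=13/2, d(AEKP,L)=49/8, d(AEKP,Y)=47/8
iteration 5: select AEKP,BW (d=13/2, Q=-25); attach at lengths (3, 7/2); label the merged cluster ABEKPW
  updated: d(ABEKPW,L)=57/16, d(ABEKPW,Y)=39/16
iteration 6: select ABEKPW,L (d=57/16, Q=-10); attach at lengths (1, 41/16); label the merged cluster ABEKLPW
  updated: d(ABEKLPW,Y)=23/16
iteration 7: select ABEKLPW,Y (d=23/16); attach at lengths (23/32, 23/32); label the merged cluster ABEKLPWY
final tree: (((((A:11/6,P:25/6):9/2,(E:-61/20,K:101/20):17/4):3,(B:51/16,W:29/16):7/2):1,L:41/16):23/32,Y:23/32)
total length: 133/4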